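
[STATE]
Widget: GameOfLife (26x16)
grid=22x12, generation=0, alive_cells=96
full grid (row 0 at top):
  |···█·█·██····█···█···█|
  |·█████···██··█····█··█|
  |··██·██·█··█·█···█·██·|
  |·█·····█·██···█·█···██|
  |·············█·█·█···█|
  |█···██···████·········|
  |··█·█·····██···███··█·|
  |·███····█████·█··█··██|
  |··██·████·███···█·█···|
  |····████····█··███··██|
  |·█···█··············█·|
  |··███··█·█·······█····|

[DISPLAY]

Gen: 0                    
···█·█·██····█···█···█    
·█████···██··█····█··█    
··██·██·█··█·█···█·██·    
·█·····█·██···█·█···██    
·············█·█·█···█    
█···██···████·········    
··█·█·····██···███··█·    
·███····█████·█··█··██    
··██·████·███···█·█···    
····████····█··███··██    
·█···█··············█·    
··███··█·█·······█····    
                          
                          
                          


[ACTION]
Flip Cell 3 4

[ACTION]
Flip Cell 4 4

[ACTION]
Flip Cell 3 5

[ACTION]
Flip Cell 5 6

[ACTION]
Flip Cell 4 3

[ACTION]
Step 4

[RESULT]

Gen: 4                    
········██·█······██··    
········█···█·····█·█·    
·········███·······██·    
·········█···········█    
·········██·········██    
·······██······███··██    
·███··███·█·······█···    
·██···██····█····█····    
█··█··██········█·····    
██·██·█·█······██··█··    
██··█··█········█·█···    
··██··············██··    
                          
                          
                          


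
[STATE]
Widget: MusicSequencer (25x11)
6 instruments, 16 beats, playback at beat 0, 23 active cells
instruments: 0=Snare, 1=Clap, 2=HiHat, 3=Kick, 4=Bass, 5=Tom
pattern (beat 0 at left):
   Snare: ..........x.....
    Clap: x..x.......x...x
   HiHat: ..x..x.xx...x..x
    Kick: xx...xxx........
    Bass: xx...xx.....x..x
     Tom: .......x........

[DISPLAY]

      ▼123456789012345   
 Snare··········█·····   
  Clap█··█·······█···█   
 HiHat··█··█·██···█··█   
  Kick██···███········   
  Bass██···██·····█··█   
   Tom·······█········   
                         
                         
                         
                         


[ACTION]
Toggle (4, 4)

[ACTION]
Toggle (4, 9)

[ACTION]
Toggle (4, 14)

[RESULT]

      ▼123456789012345   
 Snare··········█·····   
  Clap█··█·······█···█   
 HiHat··█··█·██···█··█   
  Kick██···███········   
  Bass██··███··█··█·██   
   Tom·······█········   
                         
                         
                         
                         


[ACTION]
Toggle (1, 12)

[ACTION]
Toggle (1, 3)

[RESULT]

      ▼123456789012345   
 Snare··········█·····   
  Clap█··········██··█   
 HiHat··█··█·██···█··█   
  Kick██···███········   
  Bass██··███··█··█·██   
   Tom·······█········   
                         
                         
                         
                         


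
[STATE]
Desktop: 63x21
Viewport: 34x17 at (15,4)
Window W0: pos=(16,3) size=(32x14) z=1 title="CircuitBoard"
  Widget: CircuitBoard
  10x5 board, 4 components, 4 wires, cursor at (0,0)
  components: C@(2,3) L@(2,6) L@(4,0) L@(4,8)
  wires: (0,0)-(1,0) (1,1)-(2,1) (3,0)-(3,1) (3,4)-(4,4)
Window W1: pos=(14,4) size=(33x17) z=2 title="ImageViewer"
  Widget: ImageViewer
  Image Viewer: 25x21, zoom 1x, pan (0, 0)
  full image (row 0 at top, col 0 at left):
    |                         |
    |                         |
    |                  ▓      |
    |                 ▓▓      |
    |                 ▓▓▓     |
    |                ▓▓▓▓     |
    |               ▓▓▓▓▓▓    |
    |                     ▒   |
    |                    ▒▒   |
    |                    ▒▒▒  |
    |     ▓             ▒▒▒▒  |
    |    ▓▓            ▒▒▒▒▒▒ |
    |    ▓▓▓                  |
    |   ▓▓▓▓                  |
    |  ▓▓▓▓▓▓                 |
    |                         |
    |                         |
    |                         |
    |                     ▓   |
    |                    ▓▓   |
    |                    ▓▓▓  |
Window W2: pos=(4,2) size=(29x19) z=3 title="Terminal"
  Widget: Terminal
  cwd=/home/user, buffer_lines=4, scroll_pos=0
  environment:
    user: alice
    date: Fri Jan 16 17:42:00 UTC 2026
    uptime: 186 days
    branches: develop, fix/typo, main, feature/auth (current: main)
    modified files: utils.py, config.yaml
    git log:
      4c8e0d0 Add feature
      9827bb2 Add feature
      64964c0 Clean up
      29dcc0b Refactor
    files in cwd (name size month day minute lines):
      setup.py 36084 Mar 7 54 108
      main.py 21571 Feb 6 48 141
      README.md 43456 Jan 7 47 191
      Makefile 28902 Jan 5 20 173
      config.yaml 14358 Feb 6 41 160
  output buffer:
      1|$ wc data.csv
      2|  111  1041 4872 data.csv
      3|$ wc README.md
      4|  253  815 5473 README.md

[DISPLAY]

─────────────────┨━━━━━━━━━━━━━┓┃ 
csv              ┃             ┃┨ 
1 4872 data.csv  ┃─────────────┨┃ 
E.md             ┃             ┃┃ 
 5473 README.md  ┃             ┃┃ 
                 ┃▓            ┃┃ 
                 ┃▓            ┃┃ 
                 ┃▓▓           ┃┃ 
                 ┃▓▓           ┃┃ 
                 ┃▓▓▓          ┃┃ 
                 ┃   ▒         ┃┃ 
                 ┃  ▒▒         ┃┃ 
                 ┃  ▒▒▒        ┃┛ 
                 ┃ ▒▒▒▒        ┃  
                 ┃▒▒▒▒▒▒       ┃  
                 ┃             ┃  
━━━━━━━━━━━━━━━━━┛━━━━━━━━━━━━━┛  


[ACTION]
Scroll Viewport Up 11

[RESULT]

                                  
                                  
━━━━━━━━━━━━━━━━━┓                
                 ┃━━━━━━━━━━━━━━┓ 
─────────────────┨━━━━━━━━━━━━━┓┃ 
csv              ┃             ┃┨ 
1 4872 data.csv  ┃─────────────┨┃ 
E.md             ┃             ┃┃ 
 5473 README.md  ┃             ┃┃ 
                 ┃▓            ┃┃ 
                 ┃▓            ┃┃ 
                 ┃▓▓           ┃┃ 
                 ┃▓▓           ┃┃ 
                 ┃▓▓▓          ┃┃ 
                 ┃   ▒         ┃┃ 
                 ┃  ▒▒         ┃┃ 
                 ┃  ▒▒▒        ┃┛ 


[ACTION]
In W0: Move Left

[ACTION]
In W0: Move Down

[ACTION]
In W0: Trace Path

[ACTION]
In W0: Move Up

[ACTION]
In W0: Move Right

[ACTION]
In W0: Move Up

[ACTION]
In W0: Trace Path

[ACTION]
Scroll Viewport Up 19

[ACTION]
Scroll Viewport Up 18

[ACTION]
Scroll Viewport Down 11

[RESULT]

─────────────────┨━━━━━━━━━━━━━┓┃ 
csv              ┃             ┃┨ 
1 4872 data.csv  ┃─────────────┨┃ 
E.md             ┃             ┃┃ 
 5473 README.md  ┃             ┃┃ 
                 ┃▓            ┃┃ 
                 ┃▓            ┃┃ 
                 ┃▓▓           ┃┃ 
                 ┃▓▓           ┃┃ 
                 ┃▓▓▓          ┃┃ 
                 ┃   ▒         ┃┃ 
                 ┃  ▒▒         ┃┃ 
                 ┃  ▒▒▒        ┃┛ 
                 ┃ ▒▒▒▒        ┃  
                 ┃▒▒▒▒▒▒       ┃  
                 ┃             ┃  
━━━━━━━━━━━━━━━━━┛━━━━━━━━━━━━━┛  


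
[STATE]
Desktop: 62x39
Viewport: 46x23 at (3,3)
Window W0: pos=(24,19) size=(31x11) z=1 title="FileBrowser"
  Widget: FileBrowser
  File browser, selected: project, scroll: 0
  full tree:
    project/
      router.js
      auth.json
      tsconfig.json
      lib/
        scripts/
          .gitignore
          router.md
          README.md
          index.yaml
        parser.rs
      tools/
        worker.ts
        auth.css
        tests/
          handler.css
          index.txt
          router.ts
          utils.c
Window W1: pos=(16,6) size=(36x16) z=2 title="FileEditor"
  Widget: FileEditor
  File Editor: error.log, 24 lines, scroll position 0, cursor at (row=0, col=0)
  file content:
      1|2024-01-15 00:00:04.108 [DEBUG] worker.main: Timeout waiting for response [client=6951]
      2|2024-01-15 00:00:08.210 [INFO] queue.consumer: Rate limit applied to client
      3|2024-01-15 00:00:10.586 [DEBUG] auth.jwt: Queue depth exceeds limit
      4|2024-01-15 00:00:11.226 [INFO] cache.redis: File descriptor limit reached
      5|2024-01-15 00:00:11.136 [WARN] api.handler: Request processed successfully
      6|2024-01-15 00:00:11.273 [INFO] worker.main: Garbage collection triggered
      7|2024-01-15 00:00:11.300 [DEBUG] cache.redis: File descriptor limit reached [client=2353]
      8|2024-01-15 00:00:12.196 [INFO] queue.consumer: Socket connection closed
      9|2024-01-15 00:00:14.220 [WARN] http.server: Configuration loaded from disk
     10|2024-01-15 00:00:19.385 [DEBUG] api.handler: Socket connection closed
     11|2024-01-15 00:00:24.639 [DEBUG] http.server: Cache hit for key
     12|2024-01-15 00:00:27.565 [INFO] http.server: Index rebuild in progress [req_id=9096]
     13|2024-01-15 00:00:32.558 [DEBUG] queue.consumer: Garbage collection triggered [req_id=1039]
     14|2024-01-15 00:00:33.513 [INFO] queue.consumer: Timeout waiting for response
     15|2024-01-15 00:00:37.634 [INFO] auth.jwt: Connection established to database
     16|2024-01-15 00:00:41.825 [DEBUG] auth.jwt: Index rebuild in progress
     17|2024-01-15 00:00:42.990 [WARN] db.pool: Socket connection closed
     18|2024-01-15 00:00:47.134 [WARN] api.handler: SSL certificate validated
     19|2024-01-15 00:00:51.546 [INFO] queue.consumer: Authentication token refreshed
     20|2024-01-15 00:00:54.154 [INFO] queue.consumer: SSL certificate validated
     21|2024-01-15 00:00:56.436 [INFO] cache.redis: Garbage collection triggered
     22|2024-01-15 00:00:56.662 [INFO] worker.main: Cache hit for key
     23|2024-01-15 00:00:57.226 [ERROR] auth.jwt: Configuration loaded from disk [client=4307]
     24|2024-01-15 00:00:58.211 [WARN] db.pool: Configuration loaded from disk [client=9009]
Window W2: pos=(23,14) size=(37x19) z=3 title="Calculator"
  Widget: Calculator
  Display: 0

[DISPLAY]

                                              
                                              
                                              
             ┏━━━━━━━━━━━━━━━━━━━━━━━━━━━━━━━━
             ┃ FileEditor                     
             ┠────────────────────────────────
             ┃█024-01-15 00:00:04.108 [DEBUG] 
             ┃2024-01-15 00:00:08.210 [INFO] q
             ┃2024-01-15 00:00:10.586 [DEBUG] 
             ┃2024-01-15 00:00:11.226 [INFO] c
             ┃2024-01-15 00:00:11.136 [WARN] a
             ┃2024-0┏━━━━━━━━━━━━━━━━━━━━━━━━━
             ┃2024-0┃ Calculator              
             ┃2024-0┠─────────────────────────
             ┃2024-0┃                         
             ┃2024-0┃┌───┬───┬───┬───┐        
             ┃2024-0┃│ 7 │ 8 │ 9 │ ÷ │        
             ┃2024-0┃├───┼───┼───┼───┤        
             ┗━━━━━━┃│ 4 │ 5 │ 6 │ × │        
                    ┃├───┼───┼───┼───┤        
                    ┃│ 1 │ 2 │ 3 │ - │        
                    ┃├───┼───┼───┼───┤        
                    ┃│ 0 │ . │ = │ + │        


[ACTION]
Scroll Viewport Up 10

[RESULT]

                                              
                                              
                                              
                                              
                                              
                                              
             ┏━━━━━━━━━━━━━━━━━━━━━━━━━━━━━━━━
             ┃ FileEditor                     
             ┠────────────────────────────────
             ┃█024-01-15 00:00:04.108 [DEBUG] 
             ┃2024-01-15 00:00:08.210 [INFO] q
             ┃2024-01-15 00:00:10.586 [DEBUG] 
             ┃2024-01-15 00:00:11.226 [INFO] c
             ┃2024-01-15 00:00:11.136 [WARN] a
             ┃2024-0┏━━━━━━━━━━━━━━━━━━━━━━━━━
             ┃2024-0┃ Calculator              
             ┃2024-0┠─────────────────────────
             ┃2024-0┃                         
             ┃2024-0┃┌───┬───┬───┬───┐        
             ┃2024-0┃│ 7 │ 8 │ 9 │ ÷ │        
             ┃2024-0┃├───┼───┼───┼───┤        
             ┗━━━━━━┃│ 4 │ 5 │ 6 │ × │        
                    ┃├───┼───┼───┼───┤        


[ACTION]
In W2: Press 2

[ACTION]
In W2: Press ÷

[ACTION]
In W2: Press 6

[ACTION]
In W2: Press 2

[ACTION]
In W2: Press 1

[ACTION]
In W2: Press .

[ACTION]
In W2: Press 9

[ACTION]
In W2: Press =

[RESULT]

                                              
                                              
                                              
                                              
                                              
                                              
             ┏━━━━━━━━━━━━━━━━━━━━━━━━━━━━━━━━
             ┃ FileEditor                     
             ┠────────────────────────────────
             ┃█024-01-15 00:00:04.108 [DEBUG] 
             ┃2024-01-15 00:00:08.210 [INFO] q
             ┃2024-01-15 00:00:10.586 [DEBUG] 
             ┃2024-01-15 00:00:11.226 [INFO] c
             ┃2024-01-15 00:00:11.136 [WARN] a
             ┃2024-0┏━━━━━━━━━━━━━━━━━━━━━━━━━
             ┃2024-0┃ Calculator              
             ┃2024-0┠─────────────────────────
             ┃2024-0┃                     0.00
             ┃2024-0┃┌───┬───┬───┬───┐        
             ┃2024-0┃│ 7 │ 8 │ 9 │ ÷ │        
             ┃2024-0┃├───┼───┼───┼───┤        
             ┗━━━━━━┃│ 4 │ 5 │ 6 │ × │        
                    ┃├───┼───┼───┼───┤        


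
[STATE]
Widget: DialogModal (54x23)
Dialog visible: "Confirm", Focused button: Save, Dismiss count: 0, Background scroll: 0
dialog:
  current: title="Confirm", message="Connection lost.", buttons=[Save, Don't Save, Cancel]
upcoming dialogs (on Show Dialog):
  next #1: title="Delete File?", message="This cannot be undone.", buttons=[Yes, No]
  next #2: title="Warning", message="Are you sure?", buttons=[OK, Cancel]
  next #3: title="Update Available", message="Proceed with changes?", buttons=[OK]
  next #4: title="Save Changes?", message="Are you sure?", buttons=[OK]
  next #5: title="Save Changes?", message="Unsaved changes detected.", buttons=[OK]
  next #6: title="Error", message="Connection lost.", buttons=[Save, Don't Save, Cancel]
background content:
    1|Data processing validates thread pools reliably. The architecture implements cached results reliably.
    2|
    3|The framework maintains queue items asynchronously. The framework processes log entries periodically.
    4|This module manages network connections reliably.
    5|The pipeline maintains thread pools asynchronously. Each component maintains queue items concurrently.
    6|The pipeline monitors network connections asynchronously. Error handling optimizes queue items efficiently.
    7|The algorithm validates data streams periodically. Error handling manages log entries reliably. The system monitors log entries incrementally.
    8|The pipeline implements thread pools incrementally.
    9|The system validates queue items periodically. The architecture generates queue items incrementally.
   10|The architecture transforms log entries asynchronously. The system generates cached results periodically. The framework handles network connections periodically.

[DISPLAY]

Data processing validates thread pools reliably. The a
                                                      
The framework maintains queue items asynchronously. Th
This module manages network connections reliably.     
The pipeline maintains thread pools asynchronously. Ea
The pipeline monitors network connections asynchronous
The algorithm validates data streams periodically. Err
The pipeline implements thread pools incrementally.   
The system validates queue items periodically. The arc
The archite┌──────────────────────────────┐nchronously
           │           Confirm            │           
           │       Connection lost.       │           
           │ [Save]  Don't Save   Cancel  │           
           └──────────────────────────────┘           
                                                      
                                                      
                                                      
                                                      
                                                      
                                                      
                                                      
                                                      
                                                      


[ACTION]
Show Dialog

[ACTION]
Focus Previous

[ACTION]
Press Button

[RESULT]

Data processing validates thread pools reliably. The a
                                                      
The framework maintains queue items asynchronously. Th
This module manages network connections reliably.     
The pipeline maintains thread pools asynchronously. Ea
The pipeline monitors network connections asynchronous
The algorithm validates data streams periodically. Err
The pipeline implements thread pools incrementally.   
The system validates queue items periodically. The arc
The architecture transforms log entries asynchronously
                                                      
                                                      
                                                      
                                                      
                                                      
                                                      
                                                      
                                                      
                                                      
                                                      
                                                      
                                                      
                                                      


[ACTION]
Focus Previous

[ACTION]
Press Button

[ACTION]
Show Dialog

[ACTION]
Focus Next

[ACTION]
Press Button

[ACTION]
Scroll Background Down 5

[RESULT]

The pipeline monitors network connections asynchronous
The algorithm validates data streams periodically. Err
The pipeline implements thread pools incrementally.   
The system validates queue items periodically. The arc
The architecture transforms log entries asynchronously
                                                      
                                                      
                                                      
                                                      
                                                      
                                                      
                                                      
                                                      
                                                      
                                                      
                                                      
                                                      
                                                      
                                                      
                                                      
                                                      
                                                      
                                                      


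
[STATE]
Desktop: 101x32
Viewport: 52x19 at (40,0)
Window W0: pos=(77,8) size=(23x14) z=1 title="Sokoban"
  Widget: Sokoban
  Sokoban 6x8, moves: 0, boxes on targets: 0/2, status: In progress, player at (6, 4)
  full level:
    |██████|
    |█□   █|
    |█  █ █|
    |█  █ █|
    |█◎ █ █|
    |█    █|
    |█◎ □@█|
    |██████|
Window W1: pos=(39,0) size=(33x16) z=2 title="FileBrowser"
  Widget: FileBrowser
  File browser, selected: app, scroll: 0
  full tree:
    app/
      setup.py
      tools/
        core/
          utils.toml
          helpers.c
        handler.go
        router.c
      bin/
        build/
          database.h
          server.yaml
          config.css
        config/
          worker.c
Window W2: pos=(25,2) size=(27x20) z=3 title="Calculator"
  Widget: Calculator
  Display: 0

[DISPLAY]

━━━━━━━━━━━━━━━━━━━━━━━━━━━━━━━┓                    
 FileBrowser                   ┃                    
━━━━━━━━━━━┓───────────────────┨                    
           ┃                   ┃                    
───────────┨                   ┃                    
          0┃s/                 ┃                    
──┐        ┃                   ┃                    
÷ │        ┃                   ┃                    
──┤        ┃                   ┃     ┏━━━━━━━━━━━━━━
× │        ┃                   ┃     ┃ Sokoban      
──┤        ┃                   ┃     ┠──────────────
- │        ┃                   ┃     ┃██████        
──┤        ┃                   ┃     ┃█□   █        
+ │        ┃                   ┃     ┃█  █ █        
──┤        ┃                   ┃     ┃█  █ █        
M+│        ┃━━━━━━━━━━━━━━━━━━━┛     ┃█◎ █ █        
──┘        ┃                         ┃█    █        
           ┃                         ┃█◎ □@█        
           ┃                         ┃██████        


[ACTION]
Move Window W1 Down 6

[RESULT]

                                                    
                                                    
━━━━━━━━━━━┓                                        
           ┃                                        
───────────┨                                        
          0┃                                        
──┐        ┃━━━━━━━━━━━━━━━━━━━┓                    
÷ │        ┃                   ┃                    
──┤        ┃───────────────────┨     ┏━━━━━━━━━━━━━━
× │        ┃                   ┃     ┃ Sokoban      
──┤        ┃                   ┃     ┠──────────────
- │        ┃s/                 ┃     ┃██████        
──┤        ┃                   ┃     ┃█□   █        
+ │        ┃                   ┃     ┃█  █ █        
──┤        ┃                   ┃     ┃█  █ █        
M+│        ┃                   ┃     ┃█◎ █ █        
──┘        ┃                   ┃     ┃█    █        
           ┃                   ┃     ┃█◎ □@█        
           ┃                   ┃     ┃██████        


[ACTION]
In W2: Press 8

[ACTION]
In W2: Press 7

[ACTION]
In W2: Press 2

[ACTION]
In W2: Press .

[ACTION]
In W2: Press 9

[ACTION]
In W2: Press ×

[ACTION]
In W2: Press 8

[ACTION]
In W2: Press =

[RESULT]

                                                    
                                                    
━━━━━━━━━━━┓                                        
           ┃                                        
───────────┨                                        
     6983.2┃                                        
──┐        ┃━━━━━━━━━━━━━━━━━━━┓                    
÷ │        ┃                   ┃                    
──┤        ┃───────────────────┨     ┏━━━━━━━━━━━━━━
× │        ┃                   ┃     ┃ Sokoban      
──┤        ┃                   ┃     ┠──────────────
- │        ┃s/                 ┃     ┃██████        
──┤        ┃                   ┃     ┃█□   █        
+ │        ┃                   ┃     ┃█  █ █        
──┤        ┃                   ┃     ┃█  █ █        
M+│        ┃                   ┃     ┃█◎ █ █        
──┘        ┃                   ┃     ┃█    █        
           ┃                   ┃     ┃█◎ □@█        
           ┃                   ┃     ┃██████        


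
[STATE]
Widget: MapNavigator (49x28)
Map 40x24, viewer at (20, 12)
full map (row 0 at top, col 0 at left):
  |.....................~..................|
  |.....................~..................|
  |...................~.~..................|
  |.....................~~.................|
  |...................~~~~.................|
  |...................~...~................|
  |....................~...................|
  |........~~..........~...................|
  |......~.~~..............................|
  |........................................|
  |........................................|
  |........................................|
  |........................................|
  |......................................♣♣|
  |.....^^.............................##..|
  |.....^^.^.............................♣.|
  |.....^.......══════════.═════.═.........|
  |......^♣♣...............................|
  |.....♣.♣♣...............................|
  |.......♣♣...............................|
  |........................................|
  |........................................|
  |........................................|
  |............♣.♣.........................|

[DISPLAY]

                                                 
                                                 
    .....................~..................     
    .....................~..................     
    ...................~.~..................     
    .....................~~.................     
    ...................~~~~.................     
    ...................~...~................     
    ....................~...................     
    ........~~..........~...................     
    ......~.~~..............................     
    ........................................     
    ........................................     
    ........................................     
    ....................@...................     
    ......................................♣♣     
    .....^^.............................##..     
    .....^^.^.............................♣.     
    .....^.......══════════.═════.═.........     
    ......^♣♣...............................     
    .....♣.♣♣...............................     
    .......♣♣...............................     
    ........................................     
    ........................................     
    ........................................     
    ............♣.♣.........................     
                                                 
                                                 


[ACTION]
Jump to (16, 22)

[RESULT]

        ......~.~~.............................. 
        ........................................ 
        ........................................ 
        ........................................ 
        ........................................ 
        ......................................♣♣ 
        .....^^.............................##.. 
        .....^^.^.............................♣. 
        .....^.......══════════.═════.═......... 
        ......^♣♣............................... 
        .....♣.♣♣............................... 
        .......♣♣............................... 
        ........................................ 
        ........................................ 
        ................@....................... 
        ............♣.♣......................... 
                                                 
                                                 
                                                 
                                                 
                                                 
                                                 
                                                 
                                                 
                                                 
                                                 
                                                 
                                                 


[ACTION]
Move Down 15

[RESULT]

        ........................................ 
        ........................................ 
        ........................................ 
        ........................................ 
        ......................................♣♣ 
        .....^^.............................##.. 
        .....^^.^.............................♣. 
        .....^.......══════════.═════.═......... 
        ......^♣♣............................... 
        .....♣.♣♣............................... 
        .......♣♣............................... 
        ........................................ 
        ........................................ 
        ........................................ 
        ............♣.♣.@....................... 
                                                 
                                                 
                                                 
                                                 
                                                 
                                                 
                                                 
                                                 
                                                 
                                                 
                                                 
                                                 
                                                 


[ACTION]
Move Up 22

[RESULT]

                                                 
                                                 
                                                 
                                                 
                                                 
                                                 
                                                 
                                                 
                                                 
                                                 
                                                 
                                                 
                                                 
        .....................~.................. 
        ................@....~.................. 
        ...................~.~.................. 
        .....................~~................. 
        ...................~~~~................. 
        ...................~...~................ 
        ....................~................... 
        ........~~..........~................... 
        ......~.~~.............................. 
        ........................................ 
        ........................................ 
        ........................................ 
        ........................................ 
        ......................................♣♣ 
        .....^^.............................##.. 


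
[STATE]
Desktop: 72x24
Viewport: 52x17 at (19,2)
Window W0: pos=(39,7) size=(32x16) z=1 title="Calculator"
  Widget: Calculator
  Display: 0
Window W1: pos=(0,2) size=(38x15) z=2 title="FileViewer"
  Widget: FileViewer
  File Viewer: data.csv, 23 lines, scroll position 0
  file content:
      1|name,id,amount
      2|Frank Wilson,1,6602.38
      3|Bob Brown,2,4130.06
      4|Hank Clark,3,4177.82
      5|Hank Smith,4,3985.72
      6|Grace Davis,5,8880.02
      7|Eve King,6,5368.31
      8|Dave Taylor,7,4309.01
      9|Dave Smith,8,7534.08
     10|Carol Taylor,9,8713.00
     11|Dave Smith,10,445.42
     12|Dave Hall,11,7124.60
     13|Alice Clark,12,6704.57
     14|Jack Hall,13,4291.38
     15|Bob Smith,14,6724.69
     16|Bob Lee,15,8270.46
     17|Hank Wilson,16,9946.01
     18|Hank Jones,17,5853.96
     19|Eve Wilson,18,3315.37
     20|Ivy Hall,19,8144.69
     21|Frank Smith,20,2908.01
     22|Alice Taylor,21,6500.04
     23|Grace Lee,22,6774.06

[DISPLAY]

━━━━━━━━━━━━━━━━━━┓                                 
                  ┃                                 
──────────────────┨                                 
                 ▲┃                                 
2.38             █┃                                 
6                ░┃ ┏━━━━━━━━━━━━━━━━━━━━━━━━━━━━━━┓
82               ░┃ ┃ Calculator                   ┃
72               ░┃ ┠──────────────────────────────┨
.02              ░┃ ┃                             0┃
                 ░┃ ┃┌───┬───┬───┬───┐             ┃
.01              ░┃ ┃│ 7 │ 8 │ 9 │ ÷ │             ┃
08               ░┃ ┃├───┼───┼───┼───┤             ┃
3.00             ░┃ ┃│ 4 │ 5 │ 6 │ × │             ┃
42               ▼┃ ┃├───┼───┼───┼───┤             ┃
━━━━━━━━━━━━━━━━━━┛ ┃│ 1 │ 2 │ 3 │ - │             ┃
                    ┃├───┼───┼───┼───┤             ┃
                    ┃│ 0 │ . │ = │ + │             ┃


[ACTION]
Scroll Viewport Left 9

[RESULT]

━━━━━━━━━━━━━━━━━━━━━━━━━━━┓                        
er                         ┃                        
───────────────────────────┨                        
mount                     ▲┃                        
son,1,6602.38             █┃                        
,2,4130.06                ░┃ ┏━━━━━━━━━━━━━━━━━━━━━━
k,3,4177.82               ░┃ ┃ Calculator           
h,4,3985.72               ░┃ ┠──────────────────────
is,5,8880.02              ░┃ ┃                      
6,5368.31                 ░┃ ┃┌───┬───┬───┬───┐     
or,7,4309.01              ░┃ ┃│ 7 │ 8 │ 9 │ ÷ │     
h,8,7534.08               ░┃ ┃├───┼───┼───┼───┤     
lor,9,8713.00             ░┃ ┃│ 4 │ 5 │ 6 │ × │     
h,10,445.42               ▼┃ ┃├───┼───┼───┼───┤     
━━━━━━━━━━━━━━━━━━━━━━━━━━━┛ ┃│ 1 │ 2 │ 3 │ - │     
                             ┃├───┼───┼───┼───┤     
                             ┃│ 0 │ . │ = │ + │     


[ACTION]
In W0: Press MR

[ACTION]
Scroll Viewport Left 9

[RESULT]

━━━━━━━━━━━━━━━━━━━━━━━━━━━━━━━━━━━━┓               
 FileViewer                         ┃               
────────────────────────────────────┨               
name,id,amount                     ▲┃               
Frank Wilson,1,6602.38             █┃               
Bob Brown,2,4130.06                ░┃ ┏━━━━━━━━━━━━━
Hank Clark,3,4177.82               ░┃ ┃ Calculator  
Hank Smith,4,3985.72               ░┃ ┠─────────────
Grace Davis,5,8880.02              ░┃ ┃             
Eve King,6,5368.31                 ░┃ ┃┌───┬───┬───┬
Dave Taylor,7,4309.01              ░┃ ┃│ 7 │ 8 │ 9 │
Dave Smith,8,7534.08               ░┃ ┃├───┼───┼───┼
Carol Taylor,9,8713.00             ░┃ ┃│ 4 │ 5 │ 6 │
Dave Smith,10,445.42               ▼┃ ┃├───┼───┼───┼
━━━━━━━━━━━━━━━━━━━━━━━━━━━━━━━━━━━━┛ ┃│ 1 │ 2 │ 3 │
                                      ┃├───┼───┼───┼
                                      ┃│ 0 │ . │ = │


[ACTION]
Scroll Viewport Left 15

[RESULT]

┏━━━━━━━━━━━━━━━━━━━━━━━━━━━━━━━━━━━━┓              
┃ FileViewer                         ┃              
┠────────────────────────────────────┨              
┃name,id,amount                     ▲┃              
┃Frank Wilson,1,6602.38             █┃              
┃Bob Brown,2,4130.06                ░┃ ┏━━━━━━━━━━━━
┃Hank Clark,3,4177.82               ░┃ ┃ Calculator 
┃Hank Smith,4,3985.72               ░┃ ┠────────────
┃Grace Davis,5,8880.02              ░┃ ┃            
┃Eve King,6,5368.31                 ░┃ ┃┌───┬───┬───
┃Dave Taylor,7,4309.01              ░┃ ┃│ 7 │ 8 │ 9 
┃Dave Smith,8,7534.08               ░┃ ┃├───┼───┼───
┃Carol Taylor,9,8713.00             ░┃ ┃│ 4 │ 5 │ 6 
┃Dave Smith,10,445.42               ▼┃ ┃├───┼───┼───
┗━━━━━━━━━━━━━━━━━━━━━━━━━━━━━━━━━━━━┛ ┃│ 1 │ 2 │ 3 
                                       ┃├───┼───┼───
                                       ┃│ 0 │ . │ = 


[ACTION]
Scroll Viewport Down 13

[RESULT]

┃Bob Brown,2,4130.06                ░┃ ┏━━━━━━━━━━━━
┃Hank Clark,3,4177.82               ░┃ ┃ Calculator 
┃Hank Smith,4,3985.72               ░┃ ┠────────────
┃Grace Davis,5,8880.02              ░┃ ┃            
┃Eve King,6,5368.31                 ░┃ ┃┌───┬───┬───
┃Dave Taylor,7,4309.01              ░┃ ┃│ 7 │ 8 │ 9 
┃Dave Smith,8,7534.08               ░┃ ┃├───┼───┼───
┃Carol Taylor,9,8713.00             ░┃ ┃│ 4 │ 5 │ 6 
┃Dave Smith,10,445.42               ▼┃ ┃├───┼───┼───
┗━━━━━━━━━━━━━━━━━━━━━━━━━━━━━━━━━━━━┛ ┃│ 1 │ 2 │ 3 
                                       ┃├───┼───┼───
                                       ┃│ 0 │ . │ = 
                                       ┃├───┼───┼───
                                       ┃│ C │ MC│ MR
                                       ┃└───┴───┴───
                                       ┗━━━━━━━━━━━━
                                                    
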